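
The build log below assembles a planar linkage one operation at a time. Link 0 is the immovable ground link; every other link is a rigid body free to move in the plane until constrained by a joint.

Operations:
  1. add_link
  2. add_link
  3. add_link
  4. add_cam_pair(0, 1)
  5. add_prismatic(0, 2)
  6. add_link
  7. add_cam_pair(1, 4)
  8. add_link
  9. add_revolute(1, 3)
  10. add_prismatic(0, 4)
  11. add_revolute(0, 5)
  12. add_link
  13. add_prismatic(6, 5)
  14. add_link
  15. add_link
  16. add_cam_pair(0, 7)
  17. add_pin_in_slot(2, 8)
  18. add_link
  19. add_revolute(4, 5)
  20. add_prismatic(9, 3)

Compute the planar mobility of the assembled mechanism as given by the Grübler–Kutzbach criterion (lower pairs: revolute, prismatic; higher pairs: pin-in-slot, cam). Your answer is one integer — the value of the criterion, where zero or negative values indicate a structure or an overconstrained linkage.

M = 9

[1;0;0] (link 0 is ground)
L+ [2;0;0]
L+ [3;0;0]
L+ [4;0;0]
C(0,1)∈J2 [4;0;1]
P(0,2)∈J1 [4;1;1]
L+ [5;1;1]
C(1,4)∈J2 [5;1;2]
L+ [6;1;2]
R(1,3)∈J1 [6;2;2]
P(0,4)∈J1 [6;3;2]
R(0,5)∈J1 [6;4;2]
L+ [7;4;2]
P(6,5)∈J1 [7;5;2]
L+ [8;5;2]
L+ [9;5;2]
C(0,7)∈J2 [9;5;3]
PS(2,8)∈J2 [9;5;4]
L+ [10;5;4]
R(4,5)∈J1 [10;6;4]
P(9,3)∈J1 [10;7;4]
mobility = 27 − 14 − 4 = 9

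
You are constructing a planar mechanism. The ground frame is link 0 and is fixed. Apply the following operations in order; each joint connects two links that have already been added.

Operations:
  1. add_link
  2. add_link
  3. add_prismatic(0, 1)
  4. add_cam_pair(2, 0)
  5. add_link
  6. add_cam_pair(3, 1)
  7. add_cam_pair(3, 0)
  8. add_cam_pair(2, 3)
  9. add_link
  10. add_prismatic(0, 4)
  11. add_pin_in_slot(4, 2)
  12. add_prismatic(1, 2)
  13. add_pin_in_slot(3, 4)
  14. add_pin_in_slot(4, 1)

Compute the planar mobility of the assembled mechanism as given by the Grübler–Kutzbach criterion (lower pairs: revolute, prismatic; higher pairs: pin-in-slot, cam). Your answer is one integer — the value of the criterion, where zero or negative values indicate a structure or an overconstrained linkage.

L=1 J1=0 J2=0
add link → L=2 J1=0 J2=0
add link → L=3 J1=0 J2=0
P@0,1 dof=1 J1 → L=3 J1=1 J2=0
C@2,0 dof=2 J2 → L=3 J1=1 J2=1
add link → L=4 J1=1 J2=1
C@3,1 dof=2 J2 → L=4 J1=1 J2=2
C@3,0 dof=2 J2 → L=4 J1=1 J2=3
C@2,3 dof=2 J2 → L=4 J1=1 J2=4
add link → L=5 J1=1 J2=4
P@0,4 dof=1 J1 → L=5 J1=2 J2=4
PS@4,2 dof=2 J2 → L=5 J1=2 J2=5
P@1,2 dof=1 J1 → L=5 J1=3 J2=5
PS@3,4 dof=2 J2 → L=5 J1=3 J2=6
PS@4,1 dof=2 J2 → L=5 J1=3 J2=7
M=3(L−1)−2J1−J2=3·4−2·3−7=-1

M = -1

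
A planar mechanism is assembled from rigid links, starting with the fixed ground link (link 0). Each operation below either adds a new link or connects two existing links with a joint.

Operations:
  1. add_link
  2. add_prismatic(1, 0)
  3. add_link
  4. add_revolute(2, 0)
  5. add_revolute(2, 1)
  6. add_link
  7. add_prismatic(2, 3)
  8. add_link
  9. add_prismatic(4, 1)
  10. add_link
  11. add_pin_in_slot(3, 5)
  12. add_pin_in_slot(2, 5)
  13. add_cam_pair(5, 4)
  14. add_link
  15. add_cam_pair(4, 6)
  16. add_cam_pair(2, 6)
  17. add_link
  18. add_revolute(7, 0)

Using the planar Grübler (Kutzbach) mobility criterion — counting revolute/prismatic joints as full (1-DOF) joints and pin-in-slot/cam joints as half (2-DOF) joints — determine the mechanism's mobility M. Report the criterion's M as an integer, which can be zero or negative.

M = 4

ground; <1,0,0>
#1 <2,0,0>
P:1↔0 J1 <2,1,0>
#2 <3,1,0>
R:2↔0 J1 <3,2,0>
R:2↔1 J1 <3,3,0>
#3 <4,3,0>
P:2↔3 J1 <4,4,0>
#4 <5,4,0>
P:4↔1 J1 <5,5,0>
#5 <6,5,0>
PS:3↔5 J2 <6,5,1>
PS:2↔5 J2 <6,5,2>
C:5↔4 J2 <6,5,3>
#6 <7,5,3>
C:4↔6 J2 <7,5,4>
C:2↔6 J2 <7,5,5>
#7 <8,5,5>
R:7↔0 J1 <8,6,5>
3×7 − 2×6 − 1×5 = 4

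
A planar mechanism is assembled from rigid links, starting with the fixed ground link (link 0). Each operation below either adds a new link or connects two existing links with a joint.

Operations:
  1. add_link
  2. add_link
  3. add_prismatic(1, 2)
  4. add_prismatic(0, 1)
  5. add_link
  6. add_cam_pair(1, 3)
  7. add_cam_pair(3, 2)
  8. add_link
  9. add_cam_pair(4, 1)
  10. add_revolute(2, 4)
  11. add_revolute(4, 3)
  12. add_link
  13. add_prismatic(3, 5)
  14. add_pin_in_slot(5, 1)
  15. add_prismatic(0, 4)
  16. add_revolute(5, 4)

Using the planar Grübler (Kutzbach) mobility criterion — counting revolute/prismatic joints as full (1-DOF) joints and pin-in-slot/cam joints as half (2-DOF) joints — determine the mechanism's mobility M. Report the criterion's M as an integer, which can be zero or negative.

(L,J1,J2)=(1,0,0); link0 fixed
link1: (2,0,0)
link2: (3,0,0)
P 1-2 [J1]: (3,1,0)
P 0-1 [J1]: (3,2,0)
link3: (4,2,0)
C 1-3 [J2]: (4,2,1)
C 3-2 [J2]: (4,2,2)
link4: (5,2,2)
C 4-1 [J2]: (5,2,3)
R 2-4 [J1]: (5,3,3)
R 4-3 [J1]: (5,4,3)
link5: (6,4,3)
P 3-5 [J1]: (6,5,3)
PS 5-1 [J2]: (6,5,4)
P 0-4 [J1]: (6,6,4)
R 5-4 [J1]: (6,7,4)
Grübler: 3·5 − 2·7 − 4 = -3

M = -3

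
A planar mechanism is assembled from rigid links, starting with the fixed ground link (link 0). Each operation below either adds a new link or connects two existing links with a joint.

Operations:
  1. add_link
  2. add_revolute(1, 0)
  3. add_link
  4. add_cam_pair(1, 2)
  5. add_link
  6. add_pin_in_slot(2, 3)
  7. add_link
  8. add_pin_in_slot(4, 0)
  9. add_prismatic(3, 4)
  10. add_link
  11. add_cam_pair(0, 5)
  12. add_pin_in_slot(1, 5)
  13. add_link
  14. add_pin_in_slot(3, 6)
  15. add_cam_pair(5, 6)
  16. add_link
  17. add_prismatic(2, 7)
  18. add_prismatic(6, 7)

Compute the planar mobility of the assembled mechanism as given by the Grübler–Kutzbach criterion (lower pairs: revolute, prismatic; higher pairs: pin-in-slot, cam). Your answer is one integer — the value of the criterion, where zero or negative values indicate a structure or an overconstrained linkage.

M = 6

(L,J1,J2)=(1,0,0); link0 fixed
link1: (2,0,0)
R 1-0 [J1]: (2,1,0)
link2: (3,1,0)
C 1-2 [J2]: (3,1,1)
link3: (4,1,1)
PS 2-3 [J2]: (4,1,2)
link4: (5,1,2)
PS 4-0 [J2]: (5,1,3)
P 3-4 [J1]: (5,2,3)
link5: (6,2,3)
C 0-5 [J2]: (6,2,4)
PS 1-5 [J2]: (6,2,5)
link6: (7,2,5)
PS 3-6 [J2]: (7,2,6)
C 5-6 [J2]: (7,2,7)
link7: (8,2,7)
P 2-7 [J1]: (8,3,7)
P 6-7 [J1]: (8,4,7)
Grübler: 3·7 − 2·4 − 7 = 6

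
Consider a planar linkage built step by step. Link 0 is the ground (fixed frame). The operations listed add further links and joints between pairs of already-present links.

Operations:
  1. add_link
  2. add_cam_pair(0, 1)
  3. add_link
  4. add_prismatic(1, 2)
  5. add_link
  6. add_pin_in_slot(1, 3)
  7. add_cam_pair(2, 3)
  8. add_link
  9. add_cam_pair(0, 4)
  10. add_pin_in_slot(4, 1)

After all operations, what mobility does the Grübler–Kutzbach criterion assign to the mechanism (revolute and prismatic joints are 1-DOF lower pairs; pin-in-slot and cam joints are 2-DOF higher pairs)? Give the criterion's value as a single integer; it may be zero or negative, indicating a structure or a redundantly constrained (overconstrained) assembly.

M = 5

ground; <1,0,0>
#1 <2,0,0>
C:0↔1 J2 <2,0,1>
#2 <3,0,1>
P:1↔2 J1 <3,1,1>
#3 <4,1,1>
PS:1↔3 J2 <4,1,2>
C:2↔3 J2 <4,1,3>
#4 <5,1,3>
C:0↔4 J2 <5,1,4>
PS:4↔1 J2 <5,1,5>
3×4 − 2×1 − 1×5 = 5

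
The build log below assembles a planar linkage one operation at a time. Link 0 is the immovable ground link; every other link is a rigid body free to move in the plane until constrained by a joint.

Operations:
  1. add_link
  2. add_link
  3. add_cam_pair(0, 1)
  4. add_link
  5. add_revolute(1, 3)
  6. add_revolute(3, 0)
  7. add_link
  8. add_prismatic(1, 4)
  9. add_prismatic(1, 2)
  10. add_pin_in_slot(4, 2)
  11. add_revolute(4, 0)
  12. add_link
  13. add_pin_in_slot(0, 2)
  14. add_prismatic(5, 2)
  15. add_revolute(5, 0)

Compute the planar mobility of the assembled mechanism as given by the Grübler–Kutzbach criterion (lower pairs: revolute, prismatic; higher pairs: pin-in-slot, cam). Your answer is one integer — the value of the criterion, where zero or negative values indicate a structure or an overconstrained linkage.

ground; <1,0,0>
#1 <2,0,0>
#2 <3,0,0>
C:0↔1 J2 <3,0,1>
#3 <4,0,1>
R:1↔3 J1 <4,1,1>
R:3↔0 J1 <4,2,1>
#4 <5,2,1>
P:1↔4 J1 <5,3,1>
P:1↔2 J1 <5,4,1>
PS:4↔2 J2 <5,4,2>
R:4↔0 J1 <5,5,2>
#5 <6,5,2>
PS:0↔2 J2 <6,5,3>
P:5↔2 J1 <6,6,3>
R:5↔0 J1 <6,7,3>
3×5 − 2×7 − 1×3 = -2

M = -2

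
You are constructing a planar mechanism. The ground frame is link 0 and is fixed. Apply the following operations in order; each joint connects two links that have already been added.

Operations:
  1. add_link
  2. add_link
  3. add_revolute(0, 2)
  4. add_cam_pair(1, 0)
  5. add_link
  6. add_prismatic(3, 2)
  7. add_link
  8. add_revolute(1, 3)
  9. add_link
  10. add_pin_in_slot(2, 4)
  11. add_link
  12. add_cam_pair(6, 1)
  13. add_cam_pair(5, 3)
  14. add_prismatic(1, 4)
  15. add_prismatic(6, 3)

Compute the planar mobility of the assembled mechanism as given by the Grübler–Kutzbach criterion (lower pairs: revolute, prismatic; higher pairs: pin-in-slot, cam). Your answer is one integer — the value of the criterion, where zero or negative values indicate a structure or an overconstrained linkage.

link 0 = ground. State L|J1|J2 = 1|0|0
+link1  2|0|0
+link2  3|0|0
R(0,2) f=1→J1  3|1|0
C(1,0) f=2→J2  3|1|1
+link3  4|1|1
P(3,2) f=1→J1  4|2|1
+link4  5|2|1
R(1,3) f=1→J1  5|3|1
+link5  6|3|1
PS(2,4) f=2→J2  6|3|2
+link6  7|3|2
C(6,1) f=2→J2  7|3|3
C(5,3) f=2→J2  7|3|4
P(1,4) f=1→J1  7|4|4
P(6,3) f=1→J1  7|5|4
M = 3(7−1)−2·5−4 = 18−10−4 = 4

M = 4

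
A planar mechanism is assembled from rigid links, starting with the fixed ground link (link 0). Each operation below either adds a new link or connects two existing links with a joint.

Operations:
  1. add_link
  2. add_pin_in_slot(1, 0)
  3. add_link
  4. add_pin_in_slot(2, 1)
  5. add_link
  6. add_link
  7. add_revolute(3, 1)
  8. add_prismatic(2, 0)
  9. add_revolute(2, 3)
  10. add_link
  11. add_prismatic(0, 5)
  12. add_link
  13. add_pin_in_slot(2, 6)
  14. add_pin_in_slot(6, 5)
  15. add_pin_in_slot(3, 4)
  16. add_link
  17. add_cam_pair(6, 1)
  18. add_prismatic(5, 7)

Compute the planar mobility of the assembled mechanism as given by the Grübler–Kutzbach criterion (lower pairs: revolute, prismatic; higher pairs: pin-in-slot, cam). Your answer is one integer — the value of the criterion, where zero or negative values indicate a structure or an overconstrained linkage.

ground; <1,0,0>
#1 <2,0,0>
PS:1↔0 J2 <2,0,1>
#2 <3,0,1>
PS:2↔1 J2 <3,0,2>
#3 <4,0,2>
#4 <5,0,2>
R:3↔1 J1 <5,1,2>
P:2↔0 J1 <5,2,2>
R:2↔3 J1 <5,3,2>
#5 <6,3,2>
P:0↔5 J1 <6,4,2>
#6 <7,4,2>
PS:2↔6 J2 <7,4,3>
PS:6↔5 J2 <7,4,4>
PS:3↔4 J2 <7,4,5>
#7 <8,4,5>
C:6↔1 J2 <8,4,6>
P:5↔7 J1 <8,5,6>
3×7 − 2×5 − 1×6 = 5

M = 5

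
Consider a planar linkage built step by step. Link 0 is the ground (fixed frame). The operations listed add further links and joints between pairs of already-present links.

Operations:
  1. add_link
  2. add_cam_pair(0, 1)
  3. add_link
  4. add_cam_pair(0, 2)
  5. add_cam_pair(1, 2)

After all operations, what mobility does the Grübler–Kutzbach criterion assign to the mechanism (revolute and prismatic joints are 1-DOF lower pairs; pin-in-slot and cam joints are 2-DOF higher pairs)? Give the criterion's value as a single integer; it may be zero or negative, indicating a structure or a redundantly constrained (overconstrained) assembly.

(L,J1,J2)=(1,0,0); link0 fixed
link1: (2,0,0)
C 0-1 [J2]: (2,0,1)
link2: (3,0,1)
C 0-2 [J2]: (3,0,2)
C 1-2 [J2]: (3,0,3)
Grübler: 3·2 − 2·0 − 3 = 3

M = 3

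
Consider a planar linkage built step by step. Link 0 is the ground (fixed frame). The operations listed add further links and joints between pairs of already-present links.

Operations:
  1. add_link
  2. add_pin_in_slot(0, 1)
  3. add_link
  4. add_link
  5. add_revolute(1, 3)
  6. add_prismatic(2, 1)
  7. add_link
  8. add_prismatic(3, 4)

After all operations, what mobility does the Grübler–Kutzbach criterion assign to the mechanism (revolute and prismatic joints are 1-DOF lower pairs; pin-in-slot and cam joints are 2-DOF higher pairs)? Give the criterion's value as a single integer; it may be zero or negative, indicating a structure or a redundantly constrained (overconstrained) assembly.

M = 5

[1;0;0] (link 0 is ground)
L+ [2;0;0]
PS(0,1)∈J2 [2;0;1]
L+ [3;0;1]
L+ [4;0;1]
R(1,3)∈J1 [4;1;1]
P(2,1)∈J1 [4;2;1]
L+ [5;2;1]
P(3,4)∈J1 [5;3;1]
mobility = 12 − 6 − 1 = 5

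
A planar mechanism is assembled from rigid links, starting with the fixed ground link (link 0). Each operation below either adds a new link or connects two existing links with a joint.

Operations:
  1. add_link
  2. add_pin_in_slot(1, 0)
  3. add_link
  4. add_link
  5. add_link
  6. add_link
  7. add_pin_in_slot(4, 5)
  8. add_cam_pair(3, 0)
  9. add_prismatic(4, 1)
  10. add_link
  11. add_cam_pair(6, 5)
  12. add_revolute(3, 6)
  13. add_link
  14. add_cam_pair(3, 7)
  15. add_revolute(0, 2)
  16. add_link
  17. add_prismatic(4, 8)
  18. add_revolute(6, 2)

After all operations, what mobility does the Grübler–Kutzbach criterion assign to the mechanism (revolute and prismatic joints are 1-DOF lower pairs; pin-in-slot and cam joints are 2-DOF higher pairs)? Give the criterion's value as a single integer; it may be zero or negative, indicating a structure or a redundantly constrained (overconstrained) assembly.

(L,J1,J2)=(1,0,0); link0 fixed
link1: (2,0,0)
PS 1-0 [J2]: (2,0,1)
link2: (3,0,1)
link3: (4,0,1)
link4: (5,0,1)
link5: (6,0,1)
PS 4-5 [J2]: (6,0,2)
C 3-0 [J2]: (6,0,3)
P 4-1 [J1]: (6,1,3)
link6: (7,1,3)
C 6-5 [J2]: (7,1,4)
R 3-6 [J1]: (7,2,4)
link7: (8,2,4)
C 3-7 [J2]: (8,2,5)
R 0-2 [J1]: (8,3,5)
link8: (9,3,5)
P 4-8 [J1]: (9,4,5)
R 6-2 [J1]: (9,5,5)
Grübler: 3·8 − 2·5 − 5 = 9

M = 9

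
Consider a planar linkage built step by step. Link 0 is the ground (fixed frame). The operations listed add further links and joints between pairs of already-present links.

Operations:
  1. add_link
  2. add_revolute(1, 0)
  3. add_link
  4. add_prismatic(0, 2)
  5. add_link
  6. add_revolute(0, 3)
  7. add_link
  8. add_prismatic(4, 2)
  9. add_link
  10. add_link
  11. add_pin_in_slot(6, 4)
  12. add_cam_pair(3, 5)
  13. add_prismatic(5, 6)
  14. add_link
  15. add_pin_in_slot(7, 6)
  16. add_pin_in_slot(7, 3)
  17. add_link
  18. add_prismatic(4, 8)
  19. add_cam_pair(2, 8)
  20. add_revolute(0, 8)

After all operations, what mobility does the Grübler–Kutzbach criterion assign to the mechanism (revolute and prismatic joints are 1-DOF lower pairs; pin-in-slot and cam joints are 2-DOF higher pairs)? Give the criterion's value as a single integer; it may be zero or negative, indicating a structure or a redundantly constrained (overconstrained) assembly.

[1;0;0] (link 0 is ground)
L+ [2;0;0]
R(1,0)∈J1 [2;1;0]
L+ [3;1;0]
P(0,2)∈J1 [3;2;0]
L+ [4;2;0]
R(0,3)∈J1 [4;3;0]
L+ [5;3;0]
P(4,2)∈J1 [5;4;0]
L+ [6;4;0]
L+ [7;4;0]
PS(6,4)∈J2 [7;4;1]
C(3,5)∈J2 [7;4;2]
P(5,6)∈J1 [7;5;2]
L+ [8;5;2]
PS(7,6)∈J2 [8;5;3]
PS(7,3)∈J2 [8;5;4]
L+ [9;5;4]
P(4,8)∈J1 [9;6;4]
C(2,8)∈J2 [9;6;5]
R(0,8)∈J1 [9;7;5]
mobility = 24 − 14 − 5 = 5

M = 5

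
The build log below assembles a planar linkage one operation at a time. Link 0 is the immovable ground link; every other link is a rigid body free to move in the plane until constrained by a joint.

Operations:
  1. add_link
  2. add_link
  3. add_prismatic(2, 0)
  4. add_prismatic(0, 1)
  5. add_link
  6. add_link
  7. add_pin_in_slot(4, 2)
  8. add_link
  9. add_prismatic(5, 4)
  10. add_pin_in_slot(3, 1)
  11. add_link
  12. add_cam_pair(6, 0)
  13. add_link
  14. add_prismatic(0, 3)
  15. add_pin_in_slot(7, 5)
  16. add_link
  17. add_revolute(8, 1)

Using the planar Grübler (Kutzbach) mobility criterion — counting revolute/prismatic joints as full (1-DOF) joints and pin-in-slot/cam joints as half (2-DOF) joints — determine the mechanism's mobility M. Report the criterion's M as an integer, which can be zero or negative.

M = 10

link 0 = ground. State L|J1|J2 = 1|0|0
+link1  2|0|0
+link2  3|0|0
P(2,0) f=1→J1  3|1|0
P(0,1) f=1→J1  3|2|0
+link3  4|2|0
+link4  5|2|0
PS(4,2) f=2→J2  5|2|1
+link5  6|2|1
P(5,4) f=1→J1  6|3|1
PS(3,1) f=2→J2  6|3|2
+link6  7|3|2
C(6,0) f=2→J2  7|3|3
+link7  8|3|3
P(0,3) f=1→J1  8|4|3
PS(7,5) f=2→J2  8|4|4
+link8  9|4|4
R(8,1) f=1→J1  9|5|4
M = 3(9−1)−2·5−4 = 24−10−4 = 10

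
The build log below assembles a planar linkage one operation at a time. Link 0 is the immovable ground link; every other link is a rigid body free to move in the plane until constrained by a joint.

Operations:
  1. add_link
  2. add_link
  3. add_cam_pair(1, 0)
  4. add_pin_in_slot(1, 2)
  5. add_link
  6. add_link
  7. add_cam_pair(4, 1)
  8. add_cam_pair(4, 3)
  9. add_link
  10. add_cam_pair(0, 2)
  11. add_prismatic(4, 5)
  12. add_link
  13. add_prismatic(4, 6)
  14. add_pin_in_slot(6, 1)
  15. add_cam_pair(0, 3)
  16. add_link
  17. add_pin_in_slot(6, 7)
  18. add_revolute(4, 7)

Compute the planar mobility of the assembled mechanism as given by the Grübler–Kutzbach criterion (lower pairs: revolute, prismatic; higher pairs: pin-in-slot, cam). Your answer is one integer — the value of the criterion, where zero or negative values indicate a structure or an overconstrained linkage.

M = 7

ground; <1,0,0>
#1 <2,0,0>
#2 <3,0,0>
C:1↔0 J2 <3,0,1>
PS:1↔2 J2 <3,0,2>
#3 <4,0,2>
#4 <5,0,2>
C:4↔1 J2 <5,0,3>
C:4↔3 J2 <5,0,4>
#5 <6,0,4>
C:0↔2 J2 <6,0,5>
P:4↔5 J1 <6,1,5>
#6 <7,1,5>
P:4↔6 J1 <7,2,5>
PS:6↔1 J2 <7,2,6>
C:0↔3 J2 <7,2,7>
#7 <8,2,7>
PS:6↔7 J2 <8,2,8>
R:4↔7 J1 <8,3,8>
3×7 − 2×3 − 1×8 = 7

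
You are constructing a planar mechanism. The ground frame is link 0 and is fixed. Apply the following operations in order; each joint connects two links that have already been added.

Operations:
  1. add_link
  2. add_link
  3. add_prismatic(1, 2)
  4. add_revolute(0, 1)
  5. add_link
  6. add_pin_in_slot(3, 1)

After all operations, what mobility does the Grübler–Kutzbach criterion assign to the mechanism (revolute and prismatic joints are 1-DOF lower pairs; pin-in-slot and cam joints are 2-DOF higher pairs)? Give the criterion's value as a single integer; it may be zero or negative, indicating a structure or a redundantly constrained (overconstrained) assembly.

M = 4

L=1 J1=0 J2=0
add link → L=2 J1=0 J2=0
add link → L=3 J1=0 J2=0
P@1,2 dof=1 J1 → L=3 J1=1 J2=0
R@0,1 dof=1 J1 → L=3 J1=2 J2=0
add link → L=4 J1=2 J2=0
PS@3,1 dof=2 J2 → L=4 J1=2 J2=1
M=3(L−1)−2J1−J2=3·3−2·2−1=4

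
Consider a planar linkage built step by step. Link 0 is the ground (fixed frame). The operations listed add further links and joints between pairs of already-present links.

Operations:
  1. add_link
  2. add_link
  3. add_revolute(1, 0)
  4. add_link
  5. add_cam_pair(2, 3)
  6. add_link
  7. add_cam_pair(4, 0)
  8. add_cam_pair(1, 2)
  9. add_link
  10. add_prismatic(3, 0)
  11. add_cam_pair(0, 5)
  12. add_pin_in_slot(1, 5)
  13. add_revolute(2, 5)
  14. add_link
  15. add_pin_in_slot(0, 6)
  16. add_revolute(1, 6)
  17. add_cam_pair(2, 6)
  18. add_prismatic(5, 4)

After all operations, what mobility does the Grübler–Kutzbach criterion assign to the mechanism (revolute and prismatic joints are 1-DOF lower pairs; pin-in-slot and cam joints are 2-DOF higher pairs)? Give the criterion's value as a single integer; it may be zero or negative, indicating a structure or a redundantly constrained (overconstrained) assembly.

M = 1

[1;0;0] (link 0 is ground)
L+ [2;0;0]
L+ [3;0;0]
R(1,0)∈J1 [3;1;0]
L+ [4;1;0]
C(2,3)∈J2 [4;1;1]
L+ [5;1;1]
C(4,0)∈J2 [5;1;2]
C(1,2)∈J2 [5;1;3]
L+ [6;1;3]
P(3,0)∈J1 [6;2;3]
C(0,5)∈J2 [6;2;4]
PS(1,5)∈J2 [6;2;5]
R(2,5)∈J1 [6;3;5]
L+ [7;3;5]
PS(0,6)∈J2 [7;3;6]
R(1,6)∈J1 [7;4;6]
C(2,6)∈J2 [7;4;7]
P(5,4)∈J1 [7;5;7]
mobility = 18 − 10 − 7 = 1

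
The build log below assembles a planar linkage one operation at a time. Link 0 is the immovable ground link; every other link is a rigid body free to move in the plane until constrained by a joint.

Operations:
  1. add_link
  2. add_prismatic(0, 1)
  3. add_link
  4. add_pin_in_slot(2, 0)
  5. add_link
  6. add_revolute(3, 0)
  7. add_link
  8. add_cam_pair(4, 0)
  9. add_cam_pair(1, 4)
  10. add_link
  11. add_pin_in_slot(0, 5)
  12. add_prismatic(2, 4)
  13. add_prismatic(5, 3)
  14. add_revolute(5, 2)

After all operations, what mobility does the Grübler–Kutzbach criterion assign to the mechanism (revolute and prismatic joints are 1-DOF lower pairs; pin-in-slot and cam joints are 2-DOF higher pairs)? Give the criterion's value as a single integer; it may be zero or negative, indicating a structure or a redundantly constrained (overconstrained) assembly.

M = 1

ground; <1,0,0>
#1 <2,0,0>
P:0↔1 J1 <2,1,0>
#2 <3,1,0>
PS:2↔0 J2 <3,1,1>
#3 <4,1,1>
R:3↔0 J1 <4,2,1>
#4 <5,2,1>
C:4↔0 J2 <5,2,2>
C:1↔4 J2 <5,2,3>
#5 <6,2,3>
PS:0↔5 J2 <6,2,4>
P:2↔4 J1 <6,3,4>
P:5↔3 J1 <6,4,4>
R:5↔2 J1 <6,5,4>
3×5 − 2×5 − 1×4 = 1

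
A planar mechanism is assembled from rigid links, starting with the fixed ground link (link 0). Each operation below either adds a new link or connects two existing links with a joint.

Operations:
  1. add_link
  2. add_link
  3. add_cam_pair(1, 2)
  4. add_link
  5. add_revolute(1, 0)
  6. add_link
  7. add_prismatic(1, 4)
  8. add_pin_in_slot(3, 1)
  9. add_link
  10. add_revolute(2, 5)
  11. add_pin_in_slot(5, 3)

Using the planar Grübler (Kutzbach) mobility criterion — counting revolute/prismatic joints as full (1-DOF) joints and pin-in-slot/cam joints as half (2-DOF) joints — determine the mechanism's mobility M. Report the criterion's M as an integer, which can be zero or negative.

[1;0;0] (link 0 is ground)
L+ [2;0;0]
L+ [3;0;0]
C(1,2)∈J2 [3;0;1]
L+ [4;0;1]
R(1,0)∈J1 [4;1;1]
L+ [5;1;1]
P(1,4)∈J1 [5;2;1]
PS(3,1)∈J2 [5;2;2]
L+ [6;2;2]
R(2,5)∈J1 [6;3;2]
PS(5,3)∈J2 [6;3;3]
mobility = 15 − 6 − 3 = 6

M = 6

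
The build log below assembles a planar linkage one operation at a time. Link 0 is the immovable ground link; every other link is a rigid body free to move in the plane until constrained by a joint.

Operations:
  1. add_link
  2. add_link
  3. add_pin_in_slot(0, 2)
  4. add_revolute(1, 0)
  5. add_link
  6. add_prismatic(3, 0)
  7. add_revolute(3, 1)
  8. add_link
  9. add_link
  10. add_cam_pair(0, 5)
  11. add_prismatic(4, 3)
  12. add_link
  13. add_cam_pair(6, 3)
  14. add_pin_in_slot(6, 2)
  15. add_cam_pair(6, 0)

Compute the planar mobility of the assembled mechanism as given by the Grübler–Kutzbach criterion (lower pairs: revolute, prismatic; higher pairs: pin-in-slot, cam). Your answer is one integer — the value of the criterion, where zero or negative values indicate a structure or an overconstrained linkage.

M = 5

L=1 J1=0 J2=0
add link → L=2 J1=0 J2=0
add link → L=3 J1=0 J2=0
PS@0,2 dof=2 J2 → L=3 J1=0 J2=1
R@1,0 dof=1 J1 → L=3 J1=1 J2=1
add link → L=4 J1=1 J2=1
P@3,0 dof=1 J1 → L=4 J1=2 J2=1
R@3,1 dof=1 J1 → L=4 J1=3 J2=1
add link → L=5 J1=3 J2=1
add link → L=6 J1=3 J2=1
C@0,5 dof=2 J2 → L=6 J1=3 J2=2
P@4,3 dof=1 J1 → L=6 J1=4 J2=2
add link → L=7 J1=4 J2=2
C@6,3 dof=2 J2 → L=7 J1=4 J2=3
PS@6,2 dof=2 J2 → L=7 J1=4 J2=4
C@6,0 dof=2 J2 → L=7 J1=4 J2=5
M=3(L−1)−2J1−J2=3·6−2·4−5=5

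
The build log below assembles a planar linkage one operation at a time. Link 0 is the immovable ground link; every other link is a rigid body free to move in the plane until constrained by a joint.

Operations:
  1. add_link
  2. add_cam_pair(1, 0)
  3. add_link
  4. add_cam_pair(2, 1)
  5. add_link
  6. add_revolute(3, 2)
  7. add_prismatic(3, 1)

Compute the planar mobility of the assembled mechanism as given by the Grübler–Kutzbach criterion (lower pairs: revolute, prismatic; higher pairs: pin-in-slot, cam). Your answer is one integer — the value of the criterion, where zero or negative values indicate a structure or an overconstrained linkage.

M = 3

(L,J1,J2)=(1,0,0); link0 fixed
link1: (2,0,0)
C 1-0 [J2]: (2,0,1)
link2: (3,0,1)
C 2-1 [J2]: (3,0,2)
link3: (4,0,2)
R 3-2 [J1]: (4,1,2)
P 3-1 [J1]: (4,2,2)
Grübler: 3·3 − 2·2 − 2 = 3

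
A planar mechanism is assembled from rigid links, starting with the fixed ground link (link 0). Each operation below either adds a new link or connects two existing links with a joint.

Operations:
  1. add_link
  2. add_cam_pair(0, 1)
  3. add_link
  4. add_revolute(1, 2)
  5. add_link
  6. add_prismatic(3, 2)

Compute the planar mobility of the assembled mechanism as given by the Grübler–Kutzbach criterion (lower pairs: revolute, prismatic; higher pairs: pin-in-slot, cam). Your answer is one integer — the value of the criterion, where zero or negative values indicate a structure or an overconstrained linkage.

link 0 = ground. State L|J1|J2 = 1|0|0
+link1  2|0|0
C(0,1) f=2→J2  2|0|1
+link2  3|0|1
R(1,2) f=1→J1  3|1|1
+link3  4|1|1
P(3,2) f=1→J1  4|2|1
M = 3(4−1)−2·2−1 = 9−4−1 = 4

M = 4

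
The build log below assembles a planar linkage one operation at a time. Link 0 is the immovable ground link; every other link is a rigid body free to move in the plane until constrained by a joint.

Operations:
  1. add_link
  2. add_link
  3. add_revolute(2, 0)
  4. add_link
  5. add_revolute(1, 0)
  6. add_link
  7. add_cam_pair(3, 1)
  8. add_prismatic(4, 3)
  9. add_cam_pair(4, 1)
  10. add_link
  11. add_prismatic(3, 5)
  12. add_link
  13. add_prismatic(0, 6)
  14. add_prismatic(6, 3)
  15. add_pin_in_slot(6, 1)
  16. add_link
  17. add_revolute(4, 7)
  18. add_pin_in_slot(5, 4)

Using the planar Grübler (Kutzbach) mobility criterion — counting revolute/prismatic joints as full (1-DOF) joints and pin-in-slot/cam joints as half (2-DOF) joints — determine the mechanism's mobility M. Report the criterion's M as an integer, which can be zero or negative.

ground; <1,0,0>
#1 <2,0,0>
#2 <3,0,0>
R:2↔0 J1 <3,1,0>
#3 <4,1,0>
R:1↔0 J1 <4,2,0>
#4 <5,2,0>
C:3↔1 J2 <5,2,1>
P:4↔3 J1 <5,3,1>
C:4↔1 J2 <5,3,2>
#5 <6,3,2>
P:3↔5 J1 <6,4,2>
#6 <7,4,2>
P:0↔6 J1 <7,5,2>
P:6↔3 J1 <7,6,2>
PS:6↔1 J2 <7,6,3>
#7 <8,6,3>
R:4↔7 J1 <8,7,3>
PS:5↔4 J2 <8,7,4>
3×7 − 2×7 − 1×4 = 3

M = 3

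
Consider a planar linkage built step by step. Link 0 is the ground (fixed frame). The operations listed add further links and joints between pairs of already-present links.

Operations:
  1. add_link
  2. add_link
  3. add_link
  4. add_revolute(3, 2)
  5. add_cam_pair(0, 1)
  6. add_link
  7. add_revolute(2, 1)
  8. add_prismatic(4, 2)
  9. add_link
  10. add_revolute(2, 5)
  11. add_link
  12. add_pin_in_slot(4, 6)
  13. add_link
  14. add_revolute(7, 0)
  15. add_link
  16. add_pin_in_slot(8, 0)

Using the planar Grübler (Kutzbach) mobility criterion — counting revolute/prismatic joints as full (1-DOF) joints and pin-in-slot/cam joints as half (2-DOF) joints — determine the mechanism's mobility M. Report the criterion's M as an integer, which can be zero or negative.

M = 11

[1;0;0] (link 0 is ground)
L+ [2;0;0]
L+ [3;0;0]
L+ [4;0;0]
R(3,2)∈J1 [4;1;0]
C(0,1)∈J2 [4;1;1]
L+ [5;1;1]
R(2,1)∈J1 [5;2;1]
P(4,2)∈J1 [5;3;1]
L+ [6;3;1]
R(2,5)∈J1 [6;4;1]
L+ [7;4;1]
PS(4,6)∈J2 [7;4;2]
L+ [8;4;2]
R(7,0)∈J1 [8;5;2]
L+ [9;5;2]
PS(8,0)∈J2 [9;5;3]
mobility = 24 − 10 − 3 = 11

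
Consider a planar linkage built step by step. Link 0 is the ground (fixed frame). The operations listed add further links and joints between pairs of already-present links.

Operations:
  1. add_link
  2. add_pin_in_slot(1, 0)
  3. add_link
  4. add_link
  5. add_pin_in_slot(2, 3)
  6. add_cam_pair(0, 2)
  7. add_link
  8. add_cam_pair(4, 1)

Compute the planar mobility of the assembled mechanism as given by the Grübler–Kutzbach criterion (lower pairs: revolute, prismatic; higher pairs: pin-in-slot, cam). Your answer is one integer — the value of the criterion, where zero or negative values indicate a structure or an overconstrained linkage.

M = 8

ground; <1,0,0>
#1 <2,0,0>
PS:1↔0 J2 <2,0,1>
#2 <3,0,1>
#3 <4,0,1>
PS:2↔3 J2 <4,0,2>
C:0↔2 J2 <4,0,3>
#4 <5,0,3>
C:4↔1 J2 <5,0,4>
3×4 − 2×0 − 1×4 = 8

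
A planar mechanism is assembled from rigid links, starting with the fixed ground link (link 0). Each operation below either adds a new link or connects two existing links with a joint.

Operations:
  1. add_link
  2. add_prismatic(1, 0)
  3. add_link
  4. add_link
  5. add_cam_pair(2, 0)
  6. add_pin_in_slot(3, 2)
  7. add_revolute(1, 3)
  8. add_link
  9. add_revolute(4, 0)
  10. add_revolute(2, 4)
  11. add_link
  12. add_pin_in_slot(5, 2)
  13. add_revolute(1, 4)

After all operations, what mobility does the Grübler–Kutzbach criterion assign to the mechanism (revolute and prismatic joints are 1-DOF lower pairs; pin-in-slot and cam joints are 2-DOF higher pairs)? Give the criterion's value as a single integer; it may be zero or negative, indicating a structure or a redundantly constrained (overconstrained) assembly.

link 0 = ground. State L|J1|J2 = 1|0|0
+link1  2|0|0
P(1,0) f=1→J1  2|1|0
+link2  3|1|0
+link3  4|1|0
C(2,0) f=2→J2  4|1|1
PS(3,2) f=2→J2  4|1|2
R(1,3) f=1→J1  4|2|2
+link4  5|2|2
R(4,0) f=1→J1  5|3|2
R(2,4) f=1→J1  5|4|2
+link5  6|4|2
PS(5,2) f=2→J2  6|4|3
R(1,4) f=1→J1  6|5|3
M = 3(6−1)−2·5−3 = 15−10−3 = 2

M = 2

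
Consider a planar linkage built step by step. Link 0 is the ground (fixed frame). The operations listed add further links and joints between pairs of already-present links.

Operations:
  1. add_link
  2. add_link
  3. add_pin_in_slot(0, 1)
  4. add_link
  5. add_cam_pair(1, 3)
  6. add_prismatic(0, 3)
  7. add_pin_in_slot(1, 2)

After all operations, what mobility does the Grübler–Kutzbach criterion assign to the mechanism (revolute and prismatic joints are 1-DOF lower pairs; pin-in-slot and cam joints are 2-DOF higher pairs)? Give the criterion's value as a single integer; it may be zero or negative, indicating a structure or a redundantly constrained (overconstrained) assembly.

ground; <1,0,0>
#1 <2,0,0>
#2 <3,0,0>
PS:0↔1 J2 <3,0,1>
#3 <4,0,1>
C:1↔3 J2 <4,0,2>
P:0↔3 J1 <4,1,2>
PS:1↔2 J2 <4,1,3>
3×3 − 2×1 − 1×3 = 4

M = 4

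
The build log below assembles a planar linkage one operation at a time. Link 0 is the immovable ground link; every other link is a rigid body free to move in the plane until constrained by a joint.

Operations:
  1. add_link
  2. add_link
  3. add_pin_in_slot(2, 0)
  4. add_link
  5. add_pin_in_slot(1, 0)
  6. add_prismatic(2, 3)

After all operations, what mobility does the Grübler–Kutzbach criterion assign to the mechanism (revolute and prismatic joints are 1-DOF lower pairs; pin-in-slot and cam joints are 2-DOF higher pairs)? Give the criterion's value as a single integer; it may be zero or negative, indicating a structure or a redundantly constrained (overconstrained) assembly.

ground; <1,0,0>
#1 <2,0,0>
#2 <3,0,0>
PS:2↔0 J2 <3,0,1>
#3 <4,0,1>
PS:1↔0 J2 <4,0,2>
P:2↔3 J1 <4,1,2>
3×3 − 2×1 − 1×2 = 5

M = 5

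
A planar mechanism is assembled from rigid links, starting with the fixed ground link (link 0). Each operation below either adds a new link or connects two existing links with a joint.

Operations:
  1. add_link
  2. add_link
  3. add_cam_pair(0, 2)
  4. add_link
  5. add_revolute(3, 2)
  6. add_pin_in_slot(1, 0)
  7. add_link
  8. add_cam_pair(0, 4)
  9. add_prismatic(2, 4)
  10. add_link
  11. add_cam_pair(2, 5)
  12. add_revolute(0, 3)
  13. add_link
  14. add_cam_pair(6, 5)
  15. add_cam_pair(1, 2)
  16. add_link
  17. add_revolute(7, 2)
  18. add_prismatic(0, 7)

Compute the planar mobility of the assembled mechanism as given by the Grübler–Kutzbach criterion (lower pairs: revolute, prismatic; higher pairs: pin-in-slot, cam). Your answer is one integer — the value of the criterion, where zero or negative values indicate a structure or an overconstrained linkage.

M = 5

[1;0;0] (link 0 is ground)
L+ [2;0;0]
L+ [3;0;0]
C(0,2)∈J2 [3;0;1]
L+ [4;0;1]
R(3,2)∈J1 [4;1;1]
PS(1,0)∈J2 [4;1;2]
L+ [5;1;2]
C(0,4)∈J2 [5;1;3]
P(2,4)∈J1 [5;2;3]
L+ [6;2;3]
C(2,5)∈J2 [6;2;4]
R(0,3)∈J1 [6;3;4]
L+ [7;3;4]
C(6,5)∈J2 [7;3;5]
C(1,2)∈J2 [7;3;6]
L+ [8;3;6]
R(7,2)∈J1 [8;4;6]
P(0,7)∈J1 [8;5;6]
mobility = 21 − 10 − 6 = 5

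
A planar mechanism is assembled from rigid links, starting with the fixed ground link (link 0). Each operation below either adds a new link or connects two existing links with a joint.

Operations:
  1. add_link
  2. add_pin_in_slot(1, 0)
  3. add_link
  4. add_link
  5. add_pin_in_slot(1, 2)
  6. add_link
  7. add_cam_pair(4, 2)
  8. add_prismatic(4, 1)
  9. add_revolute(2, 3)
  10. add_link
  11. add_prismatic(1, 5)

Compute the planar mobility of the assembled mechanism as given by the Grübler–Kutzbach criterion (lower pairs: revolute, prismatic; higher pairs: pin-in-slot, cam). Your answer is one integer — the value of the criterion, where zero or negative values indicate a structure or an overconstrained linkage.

M = 6

L=1 J1=0 J2=0
add link → L=2 J1=0 J2=0
PS@1,0 dof=2 J2 → L=2 J1=0 J2=1
add link → L=3 J1=0 J2=1
add link → L=4 J1=0 J2=1
PS@1,2 dof=2 J2 → L=4 J1=0 J2=2
add link → L=5 J1=0 J2=2
C@4,2 dof=2 J2 → L=5 J1=0 J2=3
P@4,1 dof=1 J1 → L=5 J1=1 J2=3
R@2,3 dof=1 J1 → L=5 J1=2 J2=3
add link → L=6 J1=2 J2=3
P@1,5 dof=1 J1 → L=6 J1=3 J2=3
M=3(L−1)−2J1−J2=3·5−2·3−3=6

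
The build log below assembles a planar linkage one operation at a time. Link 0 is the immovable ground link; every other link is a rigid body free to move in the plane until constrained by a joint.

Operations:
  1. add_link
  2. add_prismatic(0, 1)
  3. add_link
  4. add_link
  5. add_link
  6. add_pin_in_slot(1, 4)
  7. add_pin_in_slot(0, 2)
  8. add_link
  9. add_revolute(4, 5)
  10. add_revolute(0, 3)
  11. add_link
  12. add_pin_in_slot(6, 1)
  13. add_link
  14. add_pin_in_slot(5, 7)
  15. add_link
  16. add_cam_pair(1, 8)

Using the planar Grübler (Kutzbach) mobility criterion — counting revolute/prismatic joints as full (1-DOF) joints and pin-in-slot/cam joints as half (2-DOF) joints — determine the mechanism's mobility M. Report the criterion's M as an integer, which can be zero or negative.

[1;0;0] (link 0 is ground)
L+ [2;0;0]
P(0,1)∈J1 [2;1;0]
L+ [3;1;0]
L+ [4;1;0]
L+ [5;1;0]
PS(1,4)∈J2 [5;1;1]
PS(0,2)∈J2 [5;1;2]
L+ [6;1;2]
R(4,5)∈J1 [6;2;2]
R(0,3)∈J1 [6;3;2]
L+ [7;3;2]
PS(6,1)∈J2 [7;3;3]
L+ [8;3;3]
PS(5,7)∈J2 [8;3;4]
L+ [9;3;4]
C(1,8)∈J2 [9;3;5]
mobility = 24 − 6 − 5 = 13

M = 13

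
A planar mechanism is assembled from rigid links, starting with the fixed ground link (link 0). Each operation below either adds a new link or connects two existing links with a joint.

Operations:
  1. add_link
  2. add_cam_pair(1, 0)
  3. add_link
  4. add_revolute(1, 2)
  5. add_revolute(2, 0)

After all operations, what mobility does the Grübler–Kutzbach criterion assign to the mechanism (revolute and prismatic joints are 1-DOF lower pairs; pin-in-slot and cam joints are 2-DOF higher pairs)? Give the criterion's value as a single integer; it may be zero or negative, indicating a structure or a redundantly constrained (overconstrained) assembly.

M = 1

L=1 J1=0 J2=0
add link → L=2 J1=0 J2=0
C@1,0 dof=2 J2 → L=2 J1=0 J2=1
add link → L=3 J1=0 J2=1
R@1,2 dof=1 J1 → L=3 J1=1 J2=1
R@2,0 dof=1 J1 → L=3 J1=2 J2=1
M=3(L−1)−2J1−J2=3·2−2·2−1=1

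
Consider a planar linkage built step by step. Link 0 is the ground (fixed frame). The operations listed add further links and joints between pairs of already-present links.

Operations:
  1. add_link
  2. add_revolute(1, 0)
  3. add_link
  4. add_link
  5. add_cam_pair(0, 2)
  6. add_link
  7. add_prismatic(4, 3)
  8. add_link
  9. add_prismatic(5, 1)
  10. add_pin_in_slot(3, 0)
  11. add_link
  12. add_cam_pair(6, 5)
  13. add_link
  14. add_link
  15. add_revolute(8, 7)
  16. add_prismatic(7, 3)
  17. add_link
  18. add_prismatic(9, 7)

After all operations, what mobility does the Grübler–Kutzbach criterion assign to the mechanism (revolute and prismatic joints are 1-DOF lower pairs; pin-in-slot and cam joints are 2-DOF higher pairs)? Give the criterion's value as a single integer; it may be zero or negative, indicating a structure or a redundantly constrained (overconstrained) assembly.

M = 12

link 0 = ground. State L|J1|J2 = 1|0|0
+link1  2|0|0
R(1,0) f=1→J1  2|1|0
+link2  3|1|0
+link3  4|1|0
C(0,2) f=2→J2  4|1|1
+link4  5|1|1
P(4,3) f=1→J1  5|2|1
+link5  6|2|1
P(5,1) f=1→J1  6|3|1
PS(3,0) f=2→J2  6|3|2
+link6  7|3|2
C(6,5) f=2→J2  7|3|3
+link7  8|3|3
+link8  9|3|3
R(8,7) f=1→J1  9|4|3
P(7,3) f=1→J1  9|5|3
+link9  10|5|3
P(9,7) f=1→J1  10|6|3
M = 3(10−1)−2·6−3 = 27−12−3 = 12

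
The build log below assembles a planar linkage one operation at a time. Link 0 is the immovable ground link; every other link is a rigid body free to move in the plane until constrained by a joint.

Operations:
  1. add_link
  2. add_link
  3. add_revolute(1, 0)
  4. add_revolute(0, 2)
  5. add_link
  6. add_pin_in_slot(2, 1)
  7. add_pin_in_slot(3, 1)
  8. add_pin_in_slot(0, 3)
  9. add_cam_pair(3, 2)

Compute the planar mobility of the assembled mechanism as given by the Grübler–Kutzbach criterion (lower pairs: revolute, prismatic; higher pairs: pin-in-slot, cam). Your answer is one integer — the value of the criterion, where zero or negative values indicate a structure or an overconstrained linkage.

M = 1

L=1 J1=0 J2=0
add link → L=2 J1=0 J2=0
add link → L=3 J1=0 J2=0
R@1,0 dof=1 J1 → L=3 J1=1 J2=0
R@0,2 dof=1 J1 → L=3 J1=2 J2=0
add link → L=4 J1=2 J2=0
PS@2,1 dof=2 J2 → L=4 J1=2 J2=1
PS@3,1 dof=2 J2 → L=4 J1=2 J2=2
PS@0,3 dof=2 J2 → L=4 J1=2 J2=3
C@3,2 dof=2 J2 → L=4 J1=2 J2=4
M=3(L−1)−2J1−J2=3·3−2·2−4=1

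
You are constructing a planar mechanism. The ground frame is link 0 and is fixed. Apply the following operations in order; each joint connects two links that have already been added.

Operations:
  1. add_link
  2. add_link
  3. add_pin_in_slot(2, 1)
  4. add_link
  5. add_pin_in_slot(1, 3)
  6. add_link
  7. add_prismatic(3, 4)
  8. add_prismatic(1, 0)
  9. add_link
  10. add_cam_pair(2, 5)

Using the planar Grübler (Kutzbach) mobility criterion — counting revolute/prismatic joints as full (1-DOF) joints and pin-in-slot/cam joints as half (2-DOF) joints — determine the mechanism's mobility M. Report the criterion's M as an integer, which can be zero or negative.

M = 8

L=1 J1=0 J2=0
add link → L=2 J1=0 J2=0
add link → L=3 J1=0 J2=0
PS@2,1 dof=2 J2 → L=3 J1=0 J2=1
add link → L=4 J1=0 J2=1
PS@1,3 dof=2 J2 → L=4 J1=0 J2=2
add link → L=5 J1=0 J2=2
P@3,4 dof=1 J1 → L=5 J1=1 J2=2
P@1,0 dof=1 J1 → L=5 J1=2 J2=2
add link → L=6 J1=2 J2=2
C@2,5 dof=2 J2 → L=6 J1=2 J2=3
M=3(L−1)−2J1−J2=3·5−2·2−3=8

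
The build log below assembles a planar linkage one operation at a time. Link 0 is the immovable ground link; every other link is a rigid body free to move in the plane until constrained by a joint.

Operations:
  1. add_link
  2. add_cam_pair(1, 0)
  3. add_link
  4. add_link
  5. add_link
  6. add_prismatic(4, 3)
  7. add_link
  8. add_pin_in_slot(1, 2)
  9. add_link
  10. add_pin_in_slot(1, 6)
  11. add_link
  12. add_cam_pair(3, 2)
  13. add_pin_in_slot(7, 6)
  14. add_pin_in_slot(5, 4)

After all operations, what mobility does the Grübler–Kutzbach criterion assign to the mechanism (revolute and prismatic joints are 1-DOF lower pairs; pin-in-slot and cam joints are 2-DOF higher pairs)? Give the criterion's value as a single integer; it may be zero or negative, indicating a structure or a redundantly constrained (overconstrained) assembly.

M = 13

(L,J1,J2)=(1,0,0); link0 fixed
link1: (2,0,0)
C 1-0 [J2]: (2,0,1)
link2: (3,0,1)
link3: (4,0,1)
link4: (5,0,1)
P 4-3 [J1]: (5,1,1)
link5: (6,1,1)
PS 1-2 [J2]: (6,1,2)
link6: (7,1,2)
PS 1-6 [J2]: (7,1,3)
link7: (8,1,3)
C 3-2 [J2]: (8,1,4)
PS 7-6 [J2]: (8,1,5)
PS 5-4 [J2]: (8,1,6)
Grübler: 3·7 − 2·1 − 6 = 13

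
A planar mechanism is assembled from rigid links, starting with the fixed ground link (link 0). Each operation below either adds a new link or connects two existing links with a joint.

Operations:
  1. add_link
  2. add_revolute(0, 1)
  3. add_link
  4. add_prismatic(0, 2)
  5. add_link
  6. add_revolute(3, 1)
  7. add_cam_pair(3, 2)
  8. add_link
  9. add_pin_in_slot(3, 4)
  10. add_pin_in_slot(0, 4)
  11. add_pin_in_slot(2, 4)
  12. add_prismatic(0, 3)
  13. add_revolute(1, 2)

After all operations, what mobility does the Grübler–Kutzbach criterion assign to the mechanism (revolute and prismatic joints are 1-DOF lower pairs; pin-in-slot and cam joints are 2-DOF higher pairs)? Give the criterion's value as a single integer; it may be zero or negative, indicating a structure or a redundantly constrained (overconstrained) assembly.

M = -2

link 0 = ground. State L|J1|J2 = 1|0|0
+link1  2|0|0
R(0,1) f=1→J1  2|1|0
+link2  3|1|0
P(0,2) f=1→J1  3|2|0
+link3  4|2|0
R(3,1) f=1→J1  4|3|0
C(3,2) f=2→J2  4|3|1
+link4  5|3|1
PS(3,4) f=2→J2  5|3|2
PS(0,4) f=2→J2  5|3|3
PS(2,4) f=2→J2  5|3|4
P(0,3) f=1→J1  5|4|4
R(1,2) f=1→J1  5|5|4
M = 3(5−1)−2·5−4 = 12−10−4 = -2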